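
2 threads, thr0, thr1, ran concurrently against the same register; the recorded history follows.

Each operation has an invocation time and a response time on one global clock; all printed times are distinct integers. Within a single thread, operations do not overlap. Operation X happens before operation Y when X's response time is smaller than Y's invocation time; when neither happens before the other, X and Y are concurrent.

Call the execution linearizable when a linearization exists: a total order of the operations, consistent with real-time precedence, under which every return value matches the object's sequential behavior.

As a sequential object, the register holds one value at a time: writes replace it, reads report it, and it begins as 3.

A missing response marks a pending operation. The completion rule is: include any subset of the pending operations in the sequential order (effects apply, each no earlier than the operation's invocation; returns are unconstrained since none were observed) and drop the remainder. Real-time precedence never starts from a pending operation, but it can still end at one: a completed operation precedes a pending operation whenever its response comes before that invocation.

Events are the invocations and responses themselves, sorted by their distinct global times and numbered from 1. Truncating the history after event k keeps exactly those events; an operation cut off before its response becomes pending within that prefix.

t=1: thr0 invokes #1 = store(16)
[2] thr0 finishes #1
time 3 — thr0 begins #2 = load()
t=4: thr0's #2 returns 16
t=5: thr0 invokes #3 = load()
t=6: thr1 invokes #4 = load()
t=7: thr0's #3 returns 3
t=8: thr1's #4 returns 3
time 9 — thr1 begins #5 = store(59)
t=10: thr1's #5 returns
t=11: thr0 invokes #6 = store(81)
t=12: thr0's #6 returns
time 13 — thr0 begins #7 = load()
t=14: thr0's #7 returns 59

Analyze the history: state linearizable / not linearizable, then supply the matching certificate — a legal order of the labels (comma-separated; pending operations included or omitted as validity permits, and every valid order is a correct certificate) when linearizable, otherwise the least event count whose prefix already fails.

not linearizable — minimal violating prefix: 7 events

events 1..6 are fine; event 7 — the response of #3 at time 7 — makes the prefix non-linearizable
exactly one order of the 3 completed ops respects real time; the register replay fails
including or dropping the 1 pending operation (#4) in any combination fails
sample order #1, #2, #3 (pending dropped) stalls at step 3 — #3 load() → 3 has no legal effect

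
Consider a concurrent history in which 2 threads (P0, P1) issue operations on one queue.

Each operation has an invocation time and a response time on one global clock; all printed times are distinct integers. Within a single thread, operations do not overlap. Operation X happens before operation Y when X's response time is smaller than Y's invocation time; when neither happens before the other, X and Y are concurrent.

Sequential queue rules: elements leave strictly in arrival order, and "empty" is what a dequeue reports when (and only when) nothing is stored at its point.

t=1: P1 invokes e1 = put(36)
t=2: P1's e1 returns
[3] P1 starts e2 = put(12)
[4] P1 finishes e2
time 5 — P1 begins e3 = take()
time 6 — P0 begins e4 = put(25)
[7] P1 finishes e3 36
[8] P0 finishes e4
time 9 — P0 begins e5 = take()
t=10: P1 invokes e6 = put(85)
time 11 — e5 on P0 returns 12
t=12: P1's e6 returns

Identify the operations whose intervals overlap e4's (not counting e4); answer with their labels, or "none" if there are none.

e3

e4 spans [6,8]: anything still running between times 6 and 8 counts as concurrent
e1 [1,2]: before
e2 [3,4]: before
e3 [5,7]: concurrent
e5 [9,11]: after
e6 [10,12]: after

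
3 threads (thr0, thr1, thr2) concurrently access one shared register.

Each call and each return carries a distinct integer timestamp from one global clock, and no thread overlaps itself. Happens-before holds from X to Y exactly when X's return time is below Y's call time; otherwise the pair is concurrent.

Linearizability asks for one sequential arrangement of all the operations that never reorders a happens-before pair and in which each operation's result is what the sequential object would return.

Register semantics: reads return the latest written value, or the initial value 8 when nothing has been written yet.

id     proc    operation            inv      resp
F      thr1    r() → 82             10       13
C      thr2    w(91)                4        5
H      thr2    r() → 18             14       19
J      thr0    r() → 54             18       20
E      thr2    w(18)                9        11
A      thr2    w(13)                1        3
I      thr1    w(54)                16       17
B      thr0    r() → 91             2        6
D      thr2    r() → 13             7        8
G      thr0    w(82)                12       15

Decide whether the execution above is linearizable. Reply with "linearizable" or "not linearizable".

not linearizable

the violation lands at event 8, D's response at time 8: events 1..7 linearize, events 1..8 do not
no legal order exists: 3 real-time-consistent candidates over 4 completed register operations, all rejected
for example A, B, C, D fails at step 2: B r() → 91 is not legal there
for example A, C, B, D fails at step 4: D r() → 13 is not legal there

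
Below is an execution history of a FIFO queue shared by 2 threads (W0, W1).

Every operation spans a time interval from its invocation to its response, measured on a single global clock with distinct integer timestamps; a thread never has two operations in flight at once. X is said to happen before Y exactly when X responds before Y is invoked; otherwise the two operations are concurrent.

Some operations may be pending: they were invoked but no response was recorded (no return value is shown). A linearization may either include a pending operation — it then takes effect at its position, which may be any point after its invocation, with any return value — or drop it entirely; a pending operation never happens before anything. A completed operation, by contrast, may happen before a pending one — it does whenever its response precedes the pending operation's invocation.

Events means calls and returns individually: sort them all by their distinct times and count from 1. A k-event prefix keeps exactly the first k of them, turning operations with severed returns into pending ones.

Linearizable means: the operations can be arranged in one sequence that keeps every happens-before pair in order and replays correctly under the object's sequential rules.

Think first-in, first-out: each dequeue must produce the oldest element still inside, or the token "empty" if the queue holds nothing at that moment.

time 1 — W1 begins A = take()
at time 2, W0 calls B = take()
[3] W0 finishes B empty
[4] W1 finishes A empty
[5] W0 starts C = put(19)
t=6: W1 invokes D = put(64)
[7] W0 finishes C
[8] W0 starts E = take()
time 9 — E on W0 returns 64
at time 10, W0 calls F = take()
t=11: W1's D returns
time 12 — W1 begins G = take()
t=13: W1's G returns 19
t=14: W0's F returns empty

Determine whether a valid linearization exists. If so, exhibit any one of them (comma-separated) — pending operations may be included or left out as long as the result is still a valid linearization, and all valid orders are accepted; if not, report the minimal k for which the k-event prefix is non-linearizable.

linearizable — witness: A, B, D, C, E, G, F

after step 1 (A take() → empty): queue <>
after step 2 (B take() → empty): queue <>
after step 3 (D put(64)): queue <64>
after step 4 (C put(19)): queue <64,19>
after step 5 (E take() → 64): queue <19>
after step 6 (G take() → 19): queue <>
after step 7 (F take() → empty): queue <>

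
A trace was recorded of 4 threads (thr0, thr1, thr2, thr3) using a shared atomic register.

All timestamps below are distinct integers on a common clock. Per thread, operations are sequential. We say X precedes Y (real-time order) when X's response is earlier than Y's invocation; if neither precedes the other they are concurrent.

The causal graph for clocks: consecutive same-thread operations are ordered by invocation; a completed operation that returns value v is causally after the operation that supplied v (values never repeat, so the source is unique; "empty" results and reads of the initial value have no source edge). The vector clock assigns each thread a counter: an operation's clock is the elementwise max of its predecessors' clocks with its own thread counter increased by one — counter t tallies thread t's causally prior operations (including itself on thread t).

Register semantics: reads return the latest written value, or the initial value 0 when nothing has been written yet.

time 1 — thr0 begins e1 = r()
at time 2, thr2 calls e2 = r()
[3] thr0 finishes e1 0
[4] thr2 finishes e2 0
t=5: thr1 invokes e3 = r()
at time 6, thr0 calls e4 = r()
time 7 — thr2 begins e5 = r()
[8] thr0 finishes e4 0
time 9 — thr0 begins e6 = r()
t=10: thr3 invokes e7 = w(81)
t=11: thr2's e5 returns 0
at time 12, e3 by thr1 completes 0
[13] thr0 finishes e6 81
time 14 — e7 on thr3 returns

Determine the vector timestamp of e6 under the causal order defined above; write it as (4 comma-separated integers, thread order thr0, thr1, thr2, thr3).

no predecessors for e7 (invoked 10): thr3 increments from zero → (0, 0, 0, 1)
no predecessors for e2 (invoked 2): thr2 increments from zero → (0, 0, 1, 0)
no predecessors for e3 (invoked 5): thr1 increments from zero → (0, 1, 0, 0)
no predecessors for e1 (invoked 1): thr0 increments from zero → (1, 0, 0, 0)
e5, invoked 7, takes VC(e2)=(0, 0, 1, 0) under max, adds 1 for thr2 → (0, 0, 2, 0)
e4, invoked 6, takes VC(e1)=(1, 0, 0, 0) under max, adds 1 for thr0 → (2, 0, 0, 0)
e6, invoked 9, takes VC(e4)=(2, 0, 0, 0), VC(e7)=(0, 0, 0, 1) under max, adds 1 for thr0 → (3, 0, 0, 1)
target: VC(e6) = (3, 0, 0, 1)

(3, 0, 0, 1)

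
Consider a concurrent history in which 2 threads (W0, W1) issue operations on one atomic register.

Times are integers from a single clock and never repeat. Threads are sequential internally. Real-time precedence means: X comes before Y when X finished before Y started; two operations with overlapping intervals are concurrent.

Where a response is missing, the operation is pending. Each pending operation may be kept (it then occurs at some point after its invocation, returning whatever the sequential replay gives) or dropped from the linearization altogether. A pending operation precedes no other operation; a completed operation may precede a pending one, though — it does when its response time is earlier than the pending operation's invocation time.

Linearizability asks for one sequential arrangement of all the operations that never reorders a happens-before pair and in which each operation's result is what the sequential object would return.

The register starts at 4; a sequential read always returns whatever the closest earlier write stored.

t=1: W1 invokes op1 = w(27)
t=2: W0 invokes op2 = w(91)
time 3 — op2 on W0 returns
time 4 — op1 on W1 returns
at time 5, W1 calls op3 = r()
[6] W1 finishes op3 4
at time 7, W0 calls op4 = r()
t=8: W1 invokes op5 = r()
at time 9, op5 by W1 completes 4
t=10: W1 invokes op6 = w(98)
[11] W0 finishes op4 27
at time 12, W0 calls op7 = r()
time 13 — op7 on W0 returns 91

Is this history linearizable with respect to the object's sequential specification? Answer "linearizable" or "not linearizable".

not linearizable

already the first 6 events (up to op3's response at time 6) admit no linearization; the first 5 still do
the 3 completed operations admit 2 real-time orders; each fails the atomic register replay
take op1, op2, op3: step 3 already fails, because op3 r() → 4 cannot occur there
take op2, op1, op3: step 3 already fails, because op3 r() → 4 cannot occur there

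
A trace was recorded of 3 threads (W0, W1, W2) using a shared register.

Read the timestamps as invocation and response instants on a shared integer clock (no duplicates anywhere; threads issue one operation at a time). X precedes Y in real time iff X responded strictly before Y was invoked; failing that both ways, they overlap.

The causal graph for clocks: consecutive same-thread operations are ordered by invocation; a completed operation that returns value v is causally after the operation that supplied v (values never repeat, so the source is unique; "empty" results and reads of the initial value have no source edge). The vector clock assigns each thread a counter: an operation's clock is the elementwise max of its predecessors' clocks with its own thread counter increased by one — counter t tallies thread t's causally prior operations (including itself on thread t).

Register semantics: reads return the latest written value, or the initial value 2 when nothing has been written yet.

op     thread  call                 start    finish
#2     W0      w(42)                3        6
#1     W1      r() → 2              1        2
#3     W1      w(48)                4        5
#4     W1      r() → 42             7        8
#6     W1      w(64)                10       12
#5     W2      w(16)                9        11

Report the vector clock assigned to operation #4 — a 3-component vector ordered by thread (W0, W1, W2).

(1, 3, 0)

#5 (invocation 9): nothing precedes it; W2's component alone gives (0, 0, 1)
#1 (invocation 1): nothing precedes it; W1's component alone gives (0, 1, 0)
#2 (invocation 3): nothing precedes it; W0's component alone gives (1, 0, 0)
#3, invoked 4, takes VC(#1)=(0, 1, 0) under max, adds 1 for W1 → (0, 2, 0)
#4, invoked 7, takes VC(#2)=(1, 0, 0), VC(#3)=(0, 2, 0) under max, adds 1 for W1 → (1, 3, 0)
#6, invoked 10, takes VC(#4)=(1, 3, 0) under max, adds 1 for W1 → (1, 4, 0)
target: VC(#4) = (1, 3, 0)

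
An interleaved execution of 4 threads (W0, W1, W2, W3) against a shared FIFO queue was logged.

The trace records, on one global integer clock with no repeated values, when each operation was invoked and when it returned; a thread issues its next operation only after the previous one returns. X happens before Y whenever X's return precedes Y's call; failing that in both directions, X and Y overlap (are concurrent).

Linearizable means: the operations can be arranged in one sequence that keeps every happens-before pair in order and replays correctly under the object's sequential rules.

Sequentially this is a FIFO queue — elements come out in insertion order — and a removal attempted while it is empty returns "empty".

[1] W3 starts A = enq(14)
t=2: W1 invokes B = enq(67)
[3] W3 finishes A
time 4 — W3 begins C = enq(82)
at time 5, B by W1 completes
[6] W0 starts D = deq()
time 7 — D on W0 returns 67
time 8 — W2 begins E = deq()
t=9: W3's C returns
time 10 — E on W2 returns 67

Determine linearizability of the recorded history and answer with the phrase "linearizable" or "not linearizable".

not linearizable

cut after 9 events: linearizable; cut after 10 events (E responds, time 10): not linearizable
the 5 completed operations admit 7 real-time orders; each fails the FIFO queue replay
e.g. A, B, C, D, E: illegal at step 4, since D deq() → 67 cannot apply there
e.g. A, B, D, C, E: illegal at step 3, since D deq() → 67 cannot apply there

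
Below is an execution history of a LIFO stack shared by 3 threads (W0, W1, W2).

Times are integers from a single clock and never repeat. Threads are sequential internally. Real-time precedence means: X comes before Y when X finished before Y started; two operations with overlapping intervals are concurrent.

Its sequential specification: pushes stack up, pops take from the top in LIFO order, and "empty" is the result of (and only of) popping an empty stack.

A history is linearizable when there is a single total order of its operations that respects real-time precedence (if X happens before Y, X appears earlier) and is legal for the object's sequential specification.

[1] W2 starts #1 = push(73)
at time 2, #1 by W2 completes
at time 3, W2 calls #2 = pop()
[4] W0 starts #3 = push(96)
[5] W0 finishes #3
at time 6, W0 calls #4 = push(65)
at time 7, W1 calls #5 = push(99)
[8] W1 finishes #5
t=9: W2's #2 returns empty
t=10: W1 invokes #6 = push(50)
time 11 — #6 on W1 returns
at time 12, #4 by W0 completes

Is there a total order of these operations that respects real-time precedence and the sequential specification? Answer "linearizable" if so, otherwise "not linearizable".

cut after 8 events: linearizable; cut after 9 events (#2 responds, time 9): not linearizable
4 completed operations, 3 real-time-consistent orders — every LIFO stack replay fails
including or dropping the 1 pending operation (#4) in any combination fails
for example #1, #2, #3, #5 (pending dropped) fails at step 2: #2 pop() → empty is not legal there
for example #1, #3, #2, #5 (pending dropped) fails at step 3: #2 pop() → empty is not legal there

not linearizable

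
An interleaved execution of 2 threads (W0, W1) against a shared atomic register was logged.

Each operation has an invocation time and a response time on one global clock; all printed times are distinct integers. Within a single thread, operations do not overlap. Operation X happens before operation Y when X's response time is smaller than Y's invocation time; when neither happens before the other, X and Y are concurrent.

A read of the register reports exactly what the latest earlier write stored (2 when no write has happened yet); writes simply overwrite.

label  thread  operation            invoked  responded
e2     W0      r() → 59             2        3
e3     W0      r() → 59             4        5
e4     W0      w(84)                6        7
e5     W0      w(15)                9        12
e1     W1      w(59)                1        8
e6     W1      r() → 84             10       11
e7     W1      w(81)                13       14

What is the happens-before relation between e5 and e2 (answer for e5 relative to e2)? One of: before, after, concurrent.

e5 spans [9,12], e2 spans [2,3]
resp(e2)=3 < inv(e5)=9

after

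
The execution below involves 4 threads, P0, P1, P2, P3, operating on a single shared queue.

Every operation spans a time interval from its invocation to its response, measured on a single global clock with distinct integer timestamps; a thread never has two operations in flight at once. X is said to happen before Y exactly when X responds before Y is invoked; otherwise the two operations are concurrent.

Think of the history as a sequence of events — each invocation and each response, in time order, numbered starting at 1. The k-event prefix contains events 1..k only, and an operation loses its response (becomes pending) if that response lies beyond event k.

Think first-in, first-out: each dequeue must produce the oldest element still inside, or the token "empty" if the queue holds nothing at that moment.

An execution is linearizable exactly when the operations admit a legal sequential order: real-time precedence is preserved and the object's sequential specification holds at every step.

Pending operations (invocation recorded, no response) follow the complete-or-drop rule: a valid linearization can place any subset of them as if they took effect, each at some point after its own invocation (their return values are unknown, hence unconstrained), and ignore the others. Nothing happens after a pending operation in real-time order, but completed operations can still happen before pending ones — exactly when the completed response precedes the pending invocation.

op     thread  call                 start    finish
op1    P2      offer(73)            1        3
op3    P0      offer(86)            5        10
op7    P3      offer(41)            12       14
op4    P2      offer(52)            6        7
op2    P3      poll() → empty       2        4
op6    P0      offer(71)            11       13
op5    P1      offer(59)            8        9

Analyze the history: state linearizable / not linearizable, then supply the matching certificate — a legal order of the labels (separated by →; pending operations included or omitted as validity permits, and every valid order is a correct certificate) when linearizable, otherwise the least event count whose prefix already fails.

after step 1 (op2 poll() → empty): queue <>
after step 2 (op1 offer(73)): queue <73>
after step 3 (op3 offer(86)): queue <73,86>
after step 4 (op4 offer(52)): queue <73,86,52>
after step 5 (op5 offer(59)): queue <73,86,52,59>
after step 6 (op6 offer(71)): queue <73,86,52,59,71>
after step 7 (op7 offer(41)): queue <73,86,52,59,71,41>

linearizable — witness: op2 → op1 → op3 → op4 → op5 → op6 → op7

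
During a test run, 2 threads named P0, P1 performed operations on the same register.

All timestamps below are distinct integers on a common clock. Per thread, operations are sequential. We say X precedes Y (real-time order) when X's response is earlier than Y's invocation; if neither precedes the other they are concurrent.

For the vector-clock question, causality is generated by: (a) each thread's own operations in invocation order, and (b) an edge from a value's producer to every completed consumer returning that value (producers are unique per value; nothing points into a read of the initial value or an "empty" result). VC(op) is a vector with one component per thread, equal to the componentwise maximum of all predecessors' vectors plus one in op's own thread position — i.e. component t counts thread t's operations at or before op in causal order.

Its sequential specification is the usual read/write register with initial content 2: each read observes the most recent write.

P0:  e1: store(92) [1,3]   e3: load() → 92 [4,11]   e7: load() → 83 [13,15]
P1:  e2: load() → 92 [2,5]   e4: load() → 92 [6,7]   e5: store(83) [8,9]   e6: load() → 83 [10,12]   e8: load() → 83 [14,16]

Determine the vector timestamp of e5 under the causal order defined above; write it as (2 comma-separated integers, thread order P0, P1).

(1, 3)

VC(e1, invoked at 1): no causal predecessors; +1 on P0 → (1, 0)
merge at e2 (invoked 2): VC(e1)=(1, 0), own-thread bump on P1 → (1, 1)
merge at e3 (invoked 4): VC(e1)=(1, 0), own-thread bump on P0 → (2, 0)
merge at e4 (invoked 6): VC(e1)=(1, 0), VC(e2)=(1, 1), own-thread bump on P1 → (1, 2)
merge at e5 (invoked 8): VC(e4)=(1, 2), own-thread bump on P1 → (1, 3)
merge at e6 (invoked 10): VC(e5)=(1, 3), own-thread bump on P1 → (1, 4)
merge at e8 (invoked 14): VC(e5)=(1, 3), VC(e6)=(1, 4), own-thread bump on P1 → (1, 5)
merge at e7 (invoked 13): VC(e3)=(2, 0), VC(e5)=(1, 3), own-thread bump on P0 → (3, 3)
target: VC(e5) = (1, 3)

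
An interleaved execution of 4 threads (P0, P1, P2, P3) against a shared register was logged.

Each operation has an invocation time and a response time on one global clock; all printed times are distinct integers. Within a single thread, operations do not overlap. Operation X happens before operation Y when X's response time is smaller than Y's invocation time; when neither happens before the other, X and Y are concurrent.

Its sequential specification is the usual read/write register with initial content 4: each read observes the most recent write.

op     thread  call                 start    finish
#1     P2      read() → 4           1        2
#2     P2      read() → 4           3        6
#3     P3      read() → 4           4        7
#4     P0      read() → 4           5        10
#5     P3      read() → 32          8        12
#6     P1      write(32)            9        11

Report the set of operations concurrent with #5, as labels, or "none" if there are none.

#5 spans [8,12]; an op avoiding the whole window 8..12 is ordered, any other is concurrent
#1 [1,2]: before
#2 [3,6]: before
#3 [4,7]: before
#4 [5,10]: concurrent
#6 [9,11]: concurrent

#4, #6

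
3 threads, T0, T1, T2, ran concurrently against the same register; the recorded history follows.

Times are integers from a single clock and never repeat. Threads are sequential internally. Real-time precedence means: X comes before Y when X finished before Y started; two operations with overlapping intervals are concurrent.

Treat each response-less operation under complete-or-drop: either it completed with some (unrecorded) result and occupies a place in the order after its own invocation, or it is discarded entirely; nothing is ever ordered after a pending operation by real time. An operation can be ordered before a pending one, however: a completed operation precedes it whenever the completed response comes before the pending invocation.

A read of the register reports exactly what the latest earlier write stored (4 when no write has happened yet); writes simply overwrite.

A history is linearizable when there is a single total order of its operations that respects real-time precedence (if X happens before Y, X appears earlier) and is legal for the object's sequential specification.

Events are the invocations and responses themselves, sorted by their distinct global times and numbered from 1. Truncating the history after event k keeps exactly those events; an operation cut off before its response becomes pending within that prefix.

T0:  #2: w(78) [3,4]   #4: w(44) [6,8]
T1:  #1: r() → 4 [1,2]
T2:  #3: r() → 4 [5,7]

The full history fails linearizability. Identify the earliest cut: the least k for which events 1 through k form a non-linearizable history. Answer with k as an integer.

7

events 1..6 are still linearizable — one witness is #1, #2:
after step 1 (#1 r() → 4): value 4
after step 2 (#2 w(78)): value 78
with event 7 included (#3 responding at time 7), all real-time-consistent orders fail
including or dropping the 1 pending operation (#4) in any combination fails
take #1, #2, #3 (pending dropped): step 3 already fails, because #3 r() → 4 cannot occur there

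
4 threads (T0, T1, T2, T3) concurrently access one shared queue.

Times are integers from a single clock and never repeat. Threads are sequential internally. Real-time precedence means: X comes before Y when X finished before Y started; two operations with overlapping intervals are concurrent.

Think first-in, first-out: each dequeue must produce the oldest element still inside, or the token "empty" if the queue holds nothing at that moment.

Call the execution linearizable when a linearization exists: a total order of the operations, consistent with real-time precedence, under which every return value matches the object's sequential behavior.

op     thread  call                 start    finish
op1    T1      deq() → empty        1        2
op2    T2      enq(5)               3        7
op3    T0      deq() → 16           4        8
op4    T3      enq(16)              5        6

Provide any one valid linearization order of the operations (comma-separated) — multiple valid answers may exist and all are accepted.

op1, op4, op2, op3

step 1: op1 deq() → empty — queue <>
step 2: op4 enq(16) — queue <16>
step 3: op2 enq(5) — queue <16,5>
step 4: op3 deq() → 16 — queue <5>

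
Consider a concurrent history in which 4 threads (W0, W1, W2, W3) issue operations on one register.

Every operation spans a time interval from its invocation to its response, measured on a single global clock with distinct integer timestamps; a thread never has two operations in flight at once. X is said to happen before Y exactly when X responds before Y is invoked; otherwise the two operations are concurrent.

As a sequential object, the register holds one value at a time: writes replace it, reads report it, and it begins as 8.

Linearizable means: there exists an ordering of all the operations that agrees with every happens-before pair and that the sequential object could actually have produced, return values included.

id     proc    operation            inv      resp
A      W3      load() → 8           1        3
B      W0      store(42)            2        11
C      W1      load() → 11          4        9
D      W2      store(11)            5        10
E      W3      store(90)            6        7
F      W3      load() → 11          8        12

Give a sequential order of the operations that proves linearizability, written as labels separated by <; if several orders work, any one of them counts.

step 1: A load() → 8 — value 8
step 2: B store(42) — value 42
step 3: E store(90) — value 90
step 4: D store(11) — value 11
step 5: C load() → 11 — value 11
step 6: F load() → 11 — value 11

A < B < E < D < C < F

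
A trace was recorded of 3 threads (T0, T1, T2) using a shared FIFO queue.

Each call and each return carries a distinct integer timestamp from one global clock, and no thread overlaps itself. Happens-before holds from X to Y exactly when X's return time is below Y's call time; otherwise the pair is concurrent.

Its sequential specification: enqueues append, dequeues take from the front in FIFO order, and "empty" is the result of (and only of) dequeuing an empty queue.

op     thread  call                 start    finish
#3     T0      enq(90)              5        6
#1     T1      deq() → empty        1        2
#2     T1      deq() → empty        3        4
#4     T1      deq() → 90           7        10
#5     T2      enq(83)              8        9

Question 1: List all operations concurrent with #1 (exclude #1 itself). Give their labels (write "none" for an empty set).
Answer: none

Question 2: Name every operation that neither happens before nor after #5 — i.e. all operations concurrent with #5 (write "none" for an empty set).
Answer: #4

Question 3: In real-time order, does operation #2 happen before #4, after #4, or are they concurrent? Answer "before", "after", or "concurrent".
Answer: before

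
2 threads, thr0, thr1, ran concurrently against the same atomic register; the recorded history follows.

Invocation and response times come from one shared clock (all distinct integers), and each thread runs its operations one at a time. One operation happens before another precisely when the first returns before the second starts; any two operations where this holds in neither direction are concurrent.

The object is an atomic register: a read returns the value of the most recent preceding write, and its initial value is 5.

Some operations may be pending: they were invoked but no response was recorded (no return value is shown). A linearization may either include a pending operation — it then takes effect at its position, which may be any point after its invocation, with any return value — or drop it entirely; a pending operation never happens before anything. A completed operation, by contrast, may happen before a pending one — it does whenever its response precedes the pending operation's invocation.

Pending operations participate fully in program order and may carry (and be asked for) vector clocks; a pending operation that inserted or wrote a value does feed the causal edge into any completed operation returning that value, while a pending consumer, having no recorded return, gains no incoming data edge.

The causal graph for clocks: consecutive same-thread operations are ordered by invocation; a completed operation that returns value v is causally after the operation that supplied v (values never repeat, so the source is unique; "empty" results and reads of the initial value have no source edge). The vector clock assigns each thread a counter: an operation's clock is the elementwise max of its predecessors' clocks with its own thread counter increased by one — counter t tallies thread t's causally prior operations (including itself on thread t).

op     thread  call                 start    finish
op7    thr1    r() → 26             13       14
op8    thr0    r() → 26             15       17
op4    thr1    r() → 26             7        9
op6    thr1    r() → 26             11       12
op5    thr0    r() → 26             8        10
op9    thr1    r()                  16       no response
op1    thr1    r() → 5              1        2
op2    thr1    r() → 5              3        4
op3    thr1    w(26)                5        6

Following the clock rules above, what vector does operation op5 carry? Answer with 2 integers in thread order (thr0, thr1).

(1, 3)

op1 (invocation 1): nothing precedes it; thr1's component alone gives (0, 1)
from VC(op1)=(0, 1), op2 (invoked 3) maxes components and bumps thr1 → (0, 2)
from VC(op2)=(0, 2), op3 (invoked 5) maxes components and bumps thr1 → (0, 3)
from VC(op3)=(0, 3), op4 (invoked 7) maxes components and bumps thr1 → (0, 4)
from VC(op3)=(0, 3), op5 (invoked 8) maxes components and bumps thr0 → (1, 3)
from VC(op3)=(0, 3), VC(op4)=(0, 4), op6 (invoked 11) maxes components and bumps thr1 → (0, 5)
from VC(op3)=(0, 3), VC(op5)=(1, 3), op8 (invoked 15) maxes components and bumps thr0 → (2, 3)
from VC(op3)=(0, 3), VC(op6)=(0, 5), op7 (invoked 13) maxes components and bumps thr1 → (0, 6)
from VC(op7)=(0, 6), op9 (invoked 16) maxes components and bumps thr1 → (0, 7)
target: VC(op5) = (1, 3)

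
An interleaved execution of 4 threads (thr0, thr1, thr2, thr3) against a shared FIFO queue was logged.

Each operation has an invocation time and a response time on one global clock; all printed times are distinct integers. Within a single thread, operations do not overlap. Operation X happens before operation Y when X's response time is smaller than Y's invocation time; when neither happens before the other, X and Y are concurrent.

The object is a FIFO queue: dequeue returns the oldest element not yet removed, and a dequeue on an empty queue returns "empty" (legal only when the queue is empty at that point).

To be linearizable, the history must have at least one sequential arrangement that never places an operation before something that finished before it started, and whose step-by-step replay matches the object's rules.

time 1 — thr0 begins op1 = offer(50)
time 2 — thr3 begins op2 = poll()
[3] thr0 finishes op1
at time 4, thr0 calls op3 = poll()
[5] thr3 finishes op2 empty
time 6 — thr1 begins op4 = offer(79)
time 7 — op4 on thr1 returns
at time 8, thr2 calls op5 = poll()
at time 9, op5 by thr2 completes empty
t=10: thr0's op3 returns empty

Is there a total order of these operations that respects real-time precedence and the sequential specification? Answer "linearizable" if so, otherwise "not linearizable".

the violation lands at event 9, op5's response at time 9: events 1..8 linearize, events 1..9 do not
4 completed operations, 2 real-time-consistent orders — every FIFO queue replay fails
no escape via the 1 pending operation (op3): every completion choice fails
take op1, op2, op4, op5 (pending dropped): step 2 already fails, because op2 poll() → empty cannot occur there
take op2, op1, op4, op5 (pending dropped): step 4 already fails, because op5 poll() → empty cannot occur there

not linearizable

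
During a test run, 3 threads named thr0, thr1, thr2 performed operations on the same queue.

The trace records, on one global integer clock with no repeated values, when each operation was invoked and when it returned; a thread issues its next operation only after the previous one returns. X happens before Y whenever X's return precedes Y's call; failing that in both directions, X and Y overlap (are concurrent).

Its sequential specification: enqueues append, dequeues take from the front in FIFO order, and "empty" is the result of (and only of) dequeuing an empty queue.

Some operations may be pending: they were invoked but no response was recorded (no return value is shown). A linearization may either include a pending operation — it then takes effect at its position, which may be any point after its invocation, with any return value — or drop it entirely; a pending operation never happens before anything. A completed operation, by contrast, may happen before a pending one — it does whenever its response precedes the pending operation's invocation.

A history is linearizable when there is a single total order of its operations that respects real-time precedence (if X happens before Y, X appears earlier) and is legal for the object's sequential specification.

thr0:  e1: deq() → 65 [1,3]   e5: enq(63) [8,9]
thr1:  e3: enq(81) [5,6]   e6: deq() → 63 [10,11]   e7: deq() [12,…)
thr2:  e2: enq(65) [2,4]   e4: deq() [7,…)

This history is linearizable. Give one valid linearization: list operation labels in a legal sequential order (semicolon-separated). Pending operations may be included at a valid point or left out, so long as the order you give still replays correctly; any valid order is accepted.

e2; e1; e3; e4; e5; e6

step 1: e2 enq(65) — queue <65>
step 2: e1 deq() → 65 — queue <>
step 3: e3 enq(81) — queue <81>
step 4: e4 deq() (pending, included) — queue <>
step 5: e5 enq(63) — queue <63>
step 6: e6 deq() → 63 — queue <>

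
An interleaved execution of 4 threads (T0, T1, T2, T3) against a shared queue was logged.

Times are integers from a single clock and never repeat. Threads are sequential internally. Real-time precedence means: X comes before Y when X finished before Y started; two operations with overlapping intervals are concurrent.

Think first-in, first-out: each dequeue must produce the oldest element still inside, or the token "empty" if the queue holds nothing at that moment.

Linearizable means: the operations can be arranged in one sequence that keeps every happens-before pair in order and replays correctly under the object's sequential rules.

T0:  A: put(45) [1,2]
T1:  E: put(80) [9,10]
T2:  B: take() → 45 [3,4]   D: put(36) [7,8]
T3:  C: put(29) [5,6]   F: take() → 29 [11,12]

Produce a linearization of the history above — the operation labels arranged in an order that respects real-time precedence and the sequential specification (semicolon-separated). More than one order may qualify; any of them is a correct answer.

A; B; C; D; E; F

after step 1 (A put(45)): queue <45>
after step 2 (B take() → 45): queue <>
after step 3 (C put(29)): queue <29>
after step 4 (D put(36)): queue <29,36>
after step 5 (E put(80)): queue <29,36,80>
after step 6 (F take() → 29): queue <36,80>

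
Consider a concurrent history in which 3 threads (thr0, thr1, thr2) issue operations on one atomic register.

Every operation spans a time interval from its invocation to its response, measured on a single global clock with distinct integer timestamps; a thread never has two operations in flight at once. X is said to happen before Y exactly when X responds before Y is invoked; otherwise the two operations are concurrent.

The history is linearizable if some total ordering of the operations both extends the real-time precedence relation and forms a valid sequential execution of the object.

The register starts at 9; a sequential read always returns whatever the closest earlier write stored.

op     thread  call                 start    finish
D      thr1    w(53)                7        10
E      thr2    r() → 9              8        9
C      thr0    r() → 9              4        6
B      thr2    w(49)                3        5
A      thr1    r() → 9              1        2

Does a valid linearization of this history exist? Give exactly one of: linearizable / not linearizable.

events 1..8 are fine; event 9 — the response of E at time 9 — makes the prefix non-linearizable
real-time-consistent orders of the 4 completed operations: 2 — all fail the atomic register replay
no completion choice of the 1 pending operation (D) rescues it — every subset was tried
sample order A, B, C, E (pending dropped) stalls at step 3 — C r() → 9 has no legal effect
sample order A, C, B, E (pending dropped) stalls at step 4 — E r() → 9 has no legal effect

not linearizable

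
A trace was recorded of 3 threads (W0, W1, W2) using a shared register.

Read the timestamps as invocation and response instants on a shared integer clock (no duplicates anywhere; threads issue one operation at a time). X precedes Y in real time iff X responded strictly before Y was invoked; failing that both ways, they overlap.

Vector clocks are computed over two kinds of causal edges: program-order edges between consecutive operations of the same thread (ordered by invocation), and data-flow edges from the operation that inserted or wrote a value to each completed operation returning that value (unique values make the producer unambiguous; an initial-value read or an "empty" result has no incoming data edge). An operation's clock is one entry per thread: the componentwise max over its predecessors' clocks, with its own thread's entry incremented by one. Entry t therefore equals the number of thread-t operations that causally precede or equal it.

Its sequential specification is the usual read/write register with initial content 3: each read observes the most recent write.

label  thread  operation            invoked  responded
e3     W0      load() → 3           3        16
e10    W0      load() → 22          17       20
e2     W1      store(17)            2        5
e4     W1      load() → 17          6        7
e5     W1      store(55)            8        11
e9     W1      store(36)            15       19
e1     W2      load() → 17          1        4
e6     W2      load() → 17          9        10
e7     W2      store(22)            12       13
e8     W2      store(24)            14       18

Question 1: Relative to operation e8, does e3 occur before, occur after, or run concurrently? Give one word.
Answer: concurrent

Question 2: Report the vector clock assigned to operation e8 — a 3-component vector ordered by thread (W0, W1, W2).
Answer: (0, 1, 4)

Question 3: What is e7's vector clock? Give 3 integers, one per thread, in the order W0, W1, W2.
Answer: (0, 1, 3)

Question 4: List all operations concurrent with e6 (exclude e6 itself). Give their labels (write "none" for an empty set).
Answer: e3, e5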